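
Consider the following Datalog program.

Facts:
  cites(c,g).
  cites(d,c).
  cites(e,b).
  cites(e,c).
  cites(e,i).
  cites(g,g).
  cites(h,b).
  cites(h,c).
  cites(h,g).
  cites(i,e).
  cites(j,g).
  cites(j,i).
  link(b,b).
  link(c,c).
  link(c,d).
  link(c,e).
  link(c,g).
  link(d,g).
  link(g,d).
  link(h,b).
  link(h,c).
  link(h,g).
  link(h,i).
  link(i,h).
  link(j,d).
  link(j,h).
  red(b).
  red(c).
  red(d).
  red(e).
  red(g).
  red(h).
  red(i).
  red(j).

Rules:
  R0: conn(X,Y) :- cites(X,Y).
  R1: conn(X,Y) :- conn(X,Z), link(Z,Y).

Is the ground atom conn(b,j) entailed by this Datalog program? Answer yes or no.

round 1: derive conn(c,g) via R0 from cites(c,g)
round 1: derive conn(d,c) via R0 from cites(d,c)
round 1: derive conn(e,b) via R0 from cites(e,b)
round 1: derive conn(e,c) via R0 from cites(e,c)
round 1: derive conn(e,i) via R0 from cites(e,i)
round 1: derive conn(g,g) via R0 from cites(g,g)
round 1: derive conn(h,b) via R0 from cites(h,b)
round 1: derive conn(h,c) via R0 from cites(h,c)
round 1: derive conn(h,g) via R0 from cites(h,g)
round 1: derive conn(i,e) via R0 from cites(i,e)
round 1: derive conn(j,g) via R0 from cites(j,g)
round 1: derive conn(j,i) via R0 from cites(j,i)
round 2: derive conn(c,d) via R1 from conn(c,g), link(g,d)
round 2: derive conn(d,d) via R1 from conn(d,c), link(c,d)
round 2: derive conn(d,e) via R1 from conn(d,c), link(c,e)
round 2: derive conn(d,g) via R1 from conn(d,c), link(c,g)
round 2: derive conn(e,d) via R1 from conn(e,c), link(c,d)
round 2: derive conn(e,e) via R1 from conn(e,c), link(c,e)
round 2: derive conn(e,g) via R1 from conn(e,c), link(c,g)
round 2: derive conn(e,h) via R1 from conn(e,i), link(i,h)
round 2: derive conn(g,d) via R1 from conn(g,g), link(g,d)
round 2: derive conn(h,d) via R1 from conn(h,c), link(c,d)
round 2: derive conn(h,e) via R1 from conn(h,c), link(c,e)
round 2: derive conn(j,d) via R1 from conn(j,g), link(g,d)
round 2: derive conn(j,h) via R1 from conn(j,i), link(i,h)
round 3: derive conn(j,b) via R1 from conn(j,h), link(h,b)
round 3: derive conn(j,c) via R1 from conn(j,h), link(h,c)
round 4: derive conn(j,e) via R1 from conn(j,c), link(c,e)

no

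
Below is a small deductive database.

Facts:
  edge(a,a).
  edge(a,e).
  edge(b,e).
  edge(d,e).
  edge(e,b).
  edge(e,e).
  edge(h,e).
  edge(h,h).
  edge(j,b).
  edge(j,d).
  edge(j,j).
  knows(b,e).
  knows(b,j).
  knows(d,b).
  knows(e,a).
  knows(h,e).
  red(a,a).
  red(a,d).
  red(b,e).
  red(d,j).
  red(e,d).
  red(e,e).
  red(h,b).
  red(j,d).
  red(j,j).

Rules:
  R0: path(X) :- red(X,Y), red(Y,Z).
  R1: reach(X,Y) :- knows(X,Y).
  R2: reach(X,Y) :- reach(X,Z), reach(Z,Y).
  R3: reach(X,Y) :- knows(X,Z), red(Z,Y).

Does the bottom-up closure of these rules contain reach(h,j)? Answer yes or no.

round 1: derive reach(b,e) via R1 from knows(b,e)
round 1: derive reach(b,j) via R1 from knows(b,j)
round 1: derive reach(d,b) via R1 from knows(d,b)
round 1: derive reach(e,a) via R1 from knows(e,a)
round 1: derive reach(h,e) via R1 from knows(h,e)
round 1: derive reach(b,d) via R3 from knows(b,e), red(e,d)
round 1: derive reach(d,e) via R3 from knows(d,b), red(b,e)
round 1: derive reach(e,d) via R3 from knows(e,a), red(a,d)
round 1: derive reach(h,d) via R3 from knows(h,e), red(e,d)
round 2: derive reach(b,a) via R2 from reach(b,e), reach(e,a)
round 2: derive reach(b,b) via R2 from reach(b,d), reach(d,b)
round 2: derive reach(d,a) via R2 from reach(d,e), reach(e,a)
round 2: derive reach(d,d) via R2 from reach(d,b), reach(b,d)
round 2: derive reach(d,j) via R2 from reach(d,b), reach(b,j)
round 2: derive reach(e,b) via R2 from reach(e,d), reach(d,b)
round 2: derive reach(e,e) via R2 from reach(e,d), reach(d,e)
round 2: derive reach(h,a) via R2 from reach(h,e), reach(e,a)
round 2: derive reach(h,b) via R2 from reach(h,d), reach(d,b)
round 3: derive reach(e,j) via R2 from reach(e,b), reach(b,j)
round 3: derive reach(h,j) via R2 from reach(h,b), reach(b,j)

yes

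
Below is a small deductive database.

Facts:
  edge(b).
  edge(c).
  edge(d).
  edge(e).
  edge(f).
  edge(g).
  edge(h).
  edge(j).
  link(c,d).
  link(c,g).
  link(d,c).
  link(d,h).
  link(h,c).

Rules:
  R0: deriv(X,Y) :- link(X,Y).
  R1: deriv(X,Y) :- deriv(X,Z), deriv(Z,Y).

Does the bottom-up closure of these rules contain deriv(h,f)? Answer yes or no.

no

round 1: derive deriv(c,d) via R0 from link(c,d)
round 1: derive deriv(c,g) via R0 from link(c,g)
round 1: derive deriv(d,c) via R0 from link(d,c)
round 1: derive deriv(d,h) via R0 from link(d,h)
round 1: derive deriv(h,c) via R0 from link(h,c)
round 2: derive deriv(c,c) via R1 from deriv(c,d), deriv(d,c)
round 2: derive deriv(c,h) via R1 from deriv(c,d), deriv(d,h)
round 2: derive deriv(d,d) via R1 from deriv(d,c), deriv(c,d)
round 2: derive deriv(d,g) via R1 from deriv(d,c), deriv(c,g)
round 2: derive deriv(h,d) via R1 from deriv(h,c), deriv(c,d)
round 2: derive deriv(h,g) via R1 from deriv(h,c), deriv(c,g)
round 3: derive deriv(h,h) via R1 from deriv(h,c), deriv(c,h)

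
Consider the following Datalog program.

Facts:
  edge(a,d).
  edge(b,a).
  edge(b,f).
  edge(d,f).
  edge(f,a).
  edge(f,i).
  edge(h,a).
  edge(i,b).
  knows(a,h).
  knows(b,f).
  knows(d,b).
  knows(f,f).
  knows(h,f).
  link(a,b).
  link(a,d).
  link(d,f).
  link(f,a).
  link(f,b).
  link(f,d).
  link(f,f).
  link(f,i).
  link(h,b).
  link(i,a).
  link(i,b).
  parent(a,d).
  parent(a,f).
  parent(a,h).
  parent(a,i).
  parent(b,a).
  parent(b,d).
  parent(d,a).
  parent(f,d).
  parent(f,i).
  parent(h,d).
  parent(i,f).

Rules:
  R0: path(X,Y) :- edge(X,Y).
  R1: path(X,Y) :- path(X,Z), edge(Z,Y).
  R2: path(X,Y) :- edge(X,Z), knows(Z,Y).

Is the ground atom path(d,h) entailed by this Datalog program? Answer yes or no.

round 1: derive path(a,d) via R0 from edge(a,d)
round 1: derive path(b,a) via R0 from edge(b,a)
round 1: derive path(b,f) via R0 from edge(b,f)
round 1: derive path(d,f) via R0 from edge(d,f)
round 1: derive path(f,a) via R0 from edge(f,a)
round 1: derive path(f,i) via R0 from edge(f,i)
round 1: derive path(h,a) via R0 from edge(h,a)
round 1: derive path(i,b) via R0 from edge(i,b)
round 1: derive path(a,b) via R2 from edge(a,d), knows(d,b)
round 1: derive path(b,h) via R2 from edge(b,a), knows(a,h)
round 1: derive path(f,h) via R2 from edge(f,a), knows(a,h)
round 1: derive path(h,h) via R2 from edge(h,a), knows(a,h)
round 1: derive path(i,f) via R2 from edge(i,b), knows(b,f)
round 2: derive path(a,a) via R1 from path(a,b), edge(b,a)
round 2: derive path(a,f) via R1 from path(a,b), edge(b,f)
round 2: derive path(b,d) via R1 from path(b,a), edge(a,d)
round 2: derive path(b,i) via R1 from path(b,f), edge(f,i)
round 2: derive path(d,a) via R1 from path(d,f), edge(f,a)
round 2: derive path(d,i) via R1 from path(d,f), edge(f,i)
round 2: derive path(f,b) via R1 from path(f,i), edge(i,b)
round 2: derive path(f,d) via R1 from path(f,a), edge(a,d)
round 2: derive path(h,d) via R1 from path(h,a), edge(a,d)
round 2: derive path(i,a) via R1 from path(i,b), edge(b,a)
round 2: derive path(i,i) via R1 from path(i,f), edge(f,i)
round 3: derive path(a,i) via R1 from path(a,f), edge(f,i)
round 3: derive path(b,b) via R1 from path(b,i), edge(i,b)
round 3: derive path(d,b) via R1 from path(d,i), edge(i,b)
round 3: derive path(d,d) via R1 from path(d,a), edge(a,d)
round 3: derive path(f,f) via R1 from path(f,b), edge(b,f)
round 3: derive path(h,f) via R1 from path(h,d), edge(d,f)
round 3: derive path(i,d) via R1 from path(i,a), edge(a,d)
round 4: derive path(h,i) via R1 from path(h,f), edge(f,i)
round 5: derive path(h,b) via R1 from path(h,i), edge(i,b)

no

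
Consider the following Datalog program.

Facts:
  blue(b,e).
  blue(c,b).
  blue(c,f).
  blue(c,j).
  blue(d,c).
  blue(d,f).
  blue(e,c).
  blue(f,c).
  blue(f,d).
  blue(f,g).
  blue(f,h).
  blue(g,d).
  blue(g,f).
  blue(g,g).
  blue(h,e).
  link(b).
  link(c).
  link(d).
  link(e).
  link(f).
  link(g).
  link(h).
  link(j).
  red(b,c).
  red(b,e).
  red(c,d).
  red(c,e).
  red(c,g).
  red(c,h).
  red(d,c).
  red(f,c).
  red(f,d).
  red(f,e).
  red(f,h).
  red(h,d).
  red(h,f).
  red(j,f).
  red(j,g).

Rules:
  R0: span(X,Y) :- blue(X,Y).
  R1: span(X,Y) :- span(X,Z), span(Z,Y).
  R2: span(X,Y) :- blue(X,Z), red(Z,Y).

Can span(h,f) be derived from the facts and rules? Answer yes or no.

round 1: derive span(b,e) via R0 from blue(b,e)
round 1: derive span(c,b) via R0 from blue(c,b)
round 1: derive span(c,f) via R0 from blue(c,f)
round 1: derive span(c,j) via R0 from blue(c,j)
round 1: derive span(d,c) via R0 from blue(d,c)
round 1: derive span(d,f) via R0 from blue(d,f)
round 1: derive span(e,c) via R0 from blue(e,c)
round 1: derive span(f,c) via R0 from blue(f,c)
round 1: derive span(f,d) via R0 from blue(f,d)
round 1: derive span(f,g) via R0 from blue(f,g)
round 1: derive span(f,h) via R0 from blue(f,h)
round 1: derive span(g,d) via R0 from blue(g,d)
round 1: derive span(g,f) via R0 from blue(g,f)
round 1: derive span(g,g) via R0 from blue(g,g)
round 1: derive span(h,e) via R0 from blue(h,e)
round 1: derive span(c,c) via R2 from blue(c,b), red(b,c)
round 1: derive span(c,d) via R2 from blue(c,f), red(f,d)
round 1: derive span(c,e) via R2 from blue(c,b), red(b,e)
round 1: derive span(c,g) via R2 from blue(c,j), red(j,g)
round 1: derive span(c,h) via R2 from blue(c,f), red(f,h)
round 1: derive span(d,d) via R2 from blue(d,c), red(c,d)
round 1: derive span(d,e) via R2 from blue(d,c), red(c,e)
round 1: derive span(d,g) via R2 from blue(d,c), red(c,g)
round 1: derive span(d,h) via R2 from blue(d,c), red(c,h)
round 1: derive span(e,d) via R2 from blue(e,c), red(c,d)
round 1: derive span(e,e) via R2 from blue(e,c), red(c,e)
round 1: derive span(e,g) via R2 from blue(e,c), red(c,g)
round 1: derive span(e,h) via R2 from blue(e,c), red(c,h)
round 1: derive span(f,e) via R2 from blue(f,c), red(c,e)
round 1: derive span(f,f) via R2 from blue(f,h), red(h,f)
round 1: derive span(g,c) via R2 from blue(g,d), red(d,c)
round 1: derive span(g,e) via R2 from blue(g,f), red(f,e)
round 1: derive span(g,h) via R2 from blue(g,f), red(f,h)
round 2: derive span(b,c) via R1 from span(b,e), span(e,c)
round 2: derive span(b,d) via R1 from span(b,e), span(e,d)
round 2: derive span(b,g) via R1 from span(b,e), span(e,g)
round 2: derive span(b,h) via R1 from span(b,e), span(e,h)
round 2: derive span(d,b) via R1 from span(d,c), span(c,b)
round 2: derive span(d,j) via R1 from span(d,c), span(c,j)
round 2: derive span(e,b) via R1 from span(e,c), span(c,b)
round 2: derive span(e,f) via R1 from span(e,c), span(c,f)
round 2: derive span(e,j) via R1 from span(e,c), span(c,j)
round 2: derive span(f,b) via R1 from span(f,c), span(c,b)
round 2: derive span(f,j) via R1 from span(f,c), span(c,j)
round 2: derive span(g,b) via R1 from span(g,c), span(c,b)
round 2: derive span(g,j) via R1 from span(g,c), span(c,j)
round 2: derive span(h,c) via R1 from span(h,e), span(e,c)
round 2: derive span(h,d) via R1 from span(h,e), span(e,d)
round 2: derive span(h,g) via R1 from span(h,e), span(e,g)
round 2: derive span(h,h) via R1 from span(h,e), span(e,h)
round 3: derive span(b,b) via R1 from span(b,c), span(c,b)
round 3: derive span(b,f) via R1 from span(b,c), span(c,f)
round 3: derive span(b,j) via R1 from span(b,c), span(c,j)
round 3: derive span(h,b) via R1 from span(h,c), span(c,b)
round 3: derive span(h,f) via R1 from span(h,c), span(c,f)
round 3: derive span(h,j) via R1 from span(h,c), span(c,j)

yes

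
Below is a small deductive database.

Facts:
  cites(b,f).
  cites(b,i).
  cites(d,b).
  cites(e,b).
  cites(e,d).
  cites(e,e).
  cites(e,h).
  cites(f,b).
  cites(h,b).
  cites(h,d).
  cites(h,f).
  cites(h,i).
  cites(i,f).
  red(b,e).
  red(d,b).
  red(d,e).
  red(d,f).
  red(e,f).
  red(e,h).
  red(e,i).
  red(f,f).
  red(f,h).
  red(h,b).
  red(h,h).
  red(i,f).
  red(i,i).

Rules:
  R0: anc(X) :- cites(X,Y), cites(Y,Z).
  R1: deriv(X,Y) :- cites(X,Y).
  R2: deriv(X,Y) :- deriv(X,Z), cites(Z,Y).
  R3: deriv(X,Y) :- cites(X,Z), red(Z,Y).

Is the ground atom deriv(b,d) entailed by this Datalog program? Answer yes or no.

round 1: derive deriv(b,f) via R1 from cites(b,f)
round 1: derive deriv(b,i) via R1 from cites(b,i)
round 1: derive deriv(d,b) via R1 from cites(d,b)
round 1: derive deriv(e,b) via R1 from cites(e,b)
round 1: derive deriv(e,d) via R1 from cites(e,d)
round 1: derive deriv(e,e) via R1 from cites(e,e)
round 1: derive deriv(e,h) via R1 from cites(e,h)
round 1: derive deriv(f,b) via R1 from cites(f,b)
round 1: derive deriv(h,b) via R1 from cites(h,b)
round 1: derive deriv(h,d) via R1 from cites(h,d)
round 1: derive deriv(h,f) via R1 from cites(h,f)
round 1: derive deriv(h,i) via R1 from cites(h,i)
round 1: derive deriv(i,f) via R1 from cites(i,f)
round 1: derive deriv(b,h) via R3 from cites(b,f), red(f,h)
round 1: derive deriv(d,e) via R3 from cites(d,b), red(b,e)
round 1: derive deriv(e,f) via R3 from cites(e,d), red(d,f)
round 1: derive deriv(e,i) via R3 from cites(e,e), red(e,i)
round 1: derive deriv(f,e) via R3 from cites(f,b), red(b,e)
round 1: derive deriv(h,e) via R3 from cites(h,b), red(b,e)
round 1: derive deriv(h,h) via R3 from cites(h,f), red(f,h)
round 1: derive deriv(i,h) via R3 from cites(i,f), red(f,h)
round 2: derive deriv(b,b) via R2 from deriv(b,f), cites(f,b)
round 2: derive deriv(b,d) via R2 from deriv(b,h), cites(h,d)
round 2: derive deriv(d,d) via R2 from deriv(d,e), cites(e,d)
round 2: derive deriv(d,f) via R2 from deriv(d,b), cites(b,f)
round 2: derive deriv(d,h) via R2 from deriv(d,e), cites(e,h)
round 2: derive deriv(d,i) via R2 from deriv(d,b), cites(b,i)
round 2: derive deriv(f,d) via R2 from deriv(f,e), cites(e,d)
round 2: derive deriv(f,f) via R2 from deriv(f,b), cites(b,f)
round 2: derive deriv(f,h) via R2 from deriv(f,e), cites(e,h)
round 2: derive deriv(f,i) via R2 from deriv(f,b), cites(b,i)
round 2: derive deriv(i,b) via R2 from deriv(i,f), cites(f,b)
round 2: derive deriv(i,d) via R2 from deriv(i,h), cites(h,d)
round 2: derive deriv(i,i) via R2 from deriv(i,h), cites(h,i)

yes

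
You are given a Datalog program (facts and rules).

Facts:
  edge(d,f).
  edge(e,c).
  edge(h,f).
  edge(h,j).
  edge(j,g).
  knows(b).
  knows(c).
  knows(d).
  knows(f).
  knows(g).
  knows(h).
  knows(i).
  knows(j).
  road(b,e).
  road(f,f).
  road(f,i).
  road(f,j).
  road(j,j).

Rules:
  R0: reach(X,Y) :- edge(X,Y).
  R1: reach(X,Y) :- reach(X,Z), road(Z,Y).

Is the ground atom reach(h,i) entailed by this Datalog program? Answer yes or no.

round 1: derive reach(d,f) via R0 from edge(d,f)
round 1: derive reach(e,c) via R0 from edge(e,c)
round 1: derive reach(h,f) via R0 from edge(h,f)
round 1: derive reach(h,j) via R0 from edge(h,j)
round 1: derive reach(j,g) via R0 from edge(j,g)
round 2: derive reach(d,i) via R1 from reach(d,f), road(f,i)
round 2: derive reach(d,j) via R1 from reach(d,f), road(f,j)
round 2: derive reach(h,i) via R1 from reach(h,f), road(f,i)

yes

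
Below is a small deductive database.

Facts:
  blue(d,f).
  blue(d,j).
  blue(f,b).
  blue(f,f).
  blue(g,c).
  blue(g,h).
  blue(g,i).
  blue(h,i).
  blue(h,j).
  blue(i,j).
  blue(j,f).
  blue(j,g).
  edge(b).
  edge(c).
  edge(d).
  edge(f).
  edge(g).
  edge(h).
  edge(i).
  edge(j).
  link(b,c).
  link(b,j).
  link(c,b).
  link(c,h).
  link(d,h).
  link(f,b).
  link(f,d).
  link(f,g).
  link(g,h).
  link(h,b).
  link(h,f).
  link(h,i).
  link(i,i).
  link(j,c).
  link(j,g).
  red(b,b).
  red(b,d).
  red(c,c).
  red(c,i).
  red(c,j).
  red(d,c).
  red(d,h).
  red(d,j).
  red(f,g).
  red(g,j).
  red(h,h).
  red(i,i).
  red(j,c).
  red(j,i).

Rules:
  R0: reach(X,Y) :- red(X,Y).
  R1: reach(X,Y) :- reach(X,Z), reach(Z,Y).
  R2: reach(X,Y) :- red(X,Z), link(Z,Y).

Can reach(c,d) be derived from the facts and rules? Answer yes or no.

round 1: derive reach(b,b) via R0 from red(b,b)
round 1: derive reach(b,d) via R0 from red(b,d)
round 1: derive reach(c,c) via R0 from red(c,c)
round 1: derive reach(c,i) via R0 from red(c,i)
round 1: derive reach(c,j) via R0 from red(c,j)
round 1: derive reach(d,c) via R0 from red(d,c)
round 1: derive reach(d,h) via R0 from red(d,h)
round 1: derive reach(d,j) via R0 from red(d,j)
round 1: derive reach(f,g) via R0 from red(f,g)
round 1: derive reach(g,j) via R0 from red(g,j)
round 1: derive reach(h,h) via R0 from red(h,h)
round 1: derive reach(i,i) via R0 from red(i,i)
round 1: derive reach(j,c) via R0 from red(j,c)
round 1: derive reach(j,i) via R0 from red(j,i)
round 1: derive reach(b,c) via R2 from red(b,b), link(b,c)
round 1: derive reach(b,h) via R2 from red(b,d), link(d,h)
round 1: derive reach(b,j) via R2 from red(b,b), link(b,j)
round 1: derive reach(c,b) via R2 from red(c,c), link(c,b)
round 1: derive reach(c,g) via R2 from red(c,j), link(j,g)
round 1: derive reach(c,h) via R2 from red(c,c), link(c,h)
round 1: derive reach(d,b) via R2 from red(d,c), link(c,b)
round 1: derive reach(d,f) via R2 from red(d,h), link(h,f)
round 1: derive reach(d,g) via R2 from red(d,j), link(j,g)
round 1: derive reach(d,i) via R2 from red(d,h), link(h,i)
round 1: derive reach(f,h) via R2 from red(f,g), link(g,h)
round 1: derive reach(g,c) via R2 from red(g,j), link(j,c)
round 1: derive reach(g,g) via R2 from red(g,j), link(j,g)
round 1: derive reach(h,b) via R2 from red(h,h), link(h,b)
round 1: derive reach(h,f) via R2 from red(h,h), link(h,f)
round 1: derive reach(h,i) via R2 from red(h,h), link(h,i)
round 1: derive reach(j,b) via R2 from red(j,c), link(c,b)
round 1: derive reach(j,h) via R2 from red(j,c), link(c,h)
round 2: derive reach(b,f) via R1 from reach(b,d), reach(d,f)
round 2: derive reach(b,g) via R1 from reach(b,c), reach(c,g)
round 2: derive reach(b,i) via R1 from reach(b,c), reach(c,i)
round 2: derive reach(c,d) via R1 from reach(c,b), reach(b,d)
round 2: derive reach(c,f) via R1 from reach(c,h), reach(h,f)
round 2: derive reach(d,d) via R1 from reach(d,b), reach(b,d)
round 2: derive reach(f,b) via R1 from reach(f,h), reach(h,b)
round 2: derive reach(f,c) via R1 from reach(f,g), reach(g,c)
round 2: derive reach(f,f) via R1 from reach(f,h), reach(h,f)
round 2: derive reach(f,i) via R1 from reach(f,h), reach(h,i)
round 2: derive reach(f,j) via R1 from reach(f,g), reach(g,j)
round 2: derive reach(g,b) via R1 from reach(g,c), reach(c,b)
round 2: derive reach(g,h) via R1 from reach(g,c), reach(c,h)
round 2: derive reach(g,i) via R1 from reach(g,c), reach(c,i)
round 2: derive reach(h,c) via R1 from reach(h,b), reach(b,c)
round 2: derive reach(h,d) via R1 from reach(h,b), reach(b,d)
round 2: derive reach(h,g) via R1 from reach(h,f), reach(f,g)
round 2: derive reach(h,j) via R1 from reach(h,b), reach(b,j)
round 2: derive reach(j,d) via R1 from reach(j,b), reach(b,d)
round 2: derive reach(j,f) via R1 from reach(j,h), reach(h,f)
round 2: derive reach(j,g) via R1 from reach(j,c), reach(c,g)
round 2: derive reach(j,j) via R1 from reach(j,b), reach(b,j)
round 3: derive reach(f,d) via R1 from reach(f,b), reach(b,d)
round 3: derive reach(g,d) via R1 from reach(g,b), reach(b,d)
round 3: derive reach(g,f) via R1 from reach(g,b), reach(b,f)

yes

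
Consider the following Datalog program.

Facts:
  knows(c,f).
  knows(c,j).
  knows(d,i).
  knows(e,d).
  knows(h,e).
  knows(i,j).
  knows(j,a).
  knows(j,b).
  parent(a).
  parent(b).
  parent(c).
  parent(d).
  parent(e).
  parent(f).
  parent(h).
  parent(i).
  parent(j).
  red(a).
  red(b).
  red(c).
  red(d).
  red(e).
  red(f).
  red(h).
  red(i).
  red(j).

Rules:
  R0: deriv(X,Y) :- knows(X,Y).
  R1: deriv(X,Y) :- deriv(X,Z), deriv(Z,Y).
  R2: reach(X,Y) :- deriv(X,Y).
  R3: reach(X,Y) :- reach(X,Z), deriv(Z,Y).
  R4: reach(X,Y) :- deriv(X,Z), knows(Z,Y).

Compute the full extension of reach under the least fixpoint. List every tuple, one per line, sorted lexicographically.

round 1: derive deriv(c,f) via R0 from knows(c,f)
round 1: derive deriv(c,j) via R0 from knows(c,j)
round 1: derive deriv(d,i) via R0 from knows(d,i)
round 1: derive deriv(e,d) via R0 from knows(e,d)
round 1: derive deriv(h,e) via R0 from knows(h,e)
round 1: derive deriv(i,j) via R0 from knows(i,j)
round 1: derive deriv(j,a) via R0 from knows(j,a)
round 1: derive deriv(j,b) via R0 from knows(j,b)
round 2: derive deriv(c,a) via R1 from deriv(c,j), deriv(j,a)
round 2: derive deriv(c,b) via R1 from deriv(c,j), deriv(j,b)
round 2: derive deriv(d,j) via R1 from deriv(d,i), deriv(i,j)
round 2: derive deriv(e,i) via R1 from deriv(e,d), deriv(d,i)
round 2: derive deriv(h,d) via R1 from deriv(h,e), deriv(e,d)
round 2: derive deriv(i,a) via R1 from deriv(i,j), deriv(j,a)
round 2: derive deriv(i,b) via R1 from deriv(i,j), deriv(j,b)
round 2: derive reach(c,f) via R2 from deriv(c,f)
round 2: derive reach(c,j) via R2 from deriv(c,j)
round 2: derive reach(d,i) via R2 from deriv(d,i)
round 2: derive reach(e,d) via R2 from deriv(e,d)
round 2: derive reach(h,e) via R2 from deriv(h,e)
round 2: derive reach(i,j) via R2 from deriv(i,j)
round 2: derive reach(j,a) via R2 from deriv(j,a)
round 2: derive reach(j,b) via R2 from deriv(j,b)
round 2: derive reach(c,a) via R4 from deriv(c,j), knows(j,a)
round 2: derive reach(c,b) via R4 from deriv(c,j), knows(j,b)
round 2: derive reach(d,j) via R4 from deriv(d,i), knows(i,j)
round 2: derive reach(e,i) via R4 from deriv(e,d), knows(d,i)
round 2: derive reach(h,d) via R4 from deriv(h,e), knows(e,d)
round 2: derive reach(i,a) via R4 from deriv(i,j), knows(j,a)
round 2: derive reach(i,b) via R4 from deriv(i,j), knows(j,b)
round 3: derive deriv(d,a) via R1 from deriv(d,i), deriv(i,a)
round 3: derive deriv(d,b) via R1 from deriv(d,i), deriv(i,b)
round 3: derive deriv(e,a) via R1 from deriv(e,i), deriv(i,a)
round 3: derive deriv(e,b) via R1 from deriv(e,i), deriv(i,b)
round 3: derive deriv(e,j) via R1 from deriv(e,d), deriv(d,j)
round 3: derive deriv(h,i) via R1 from deriv(h,d), deriv(d,i)
round 3: derive deriv(h,j) via R1 from deriv(h,d), deriv(d,j)
round 3: derive reach(d,a) via R3 from reach(d,i), deriv(i,a)
round 3: derive reach(d,b) via R3 from reach(d,i), deriv(i,b)
round 3: derive reach(e,a) via R3 from reach(e,i), deriv(i,a)
round 3: derive reach(e,b) via R3 from reach(e,i), deriv(i,b)
round 3: derive reach(e,j) via R3 from reach(e,d), deriv(d,j)
round 3: derive reach(h,i) via R3 from reach(h,d), deriv(d,i)
round 3: derive reach(h,j) via R3 from reach(h,d), deriv(d,j)
round 4: derive deriv(h,a) via R1 from deriv(h,d), deriv(d,a)
round 4: derive deriv(h,b) via R1 from deriv(h,d), deriv(d,b)
round 4: derive reach(h,a) via R3 from reach(h,d), deriv(d,a)
round 4: derive reach(h,b) via R3 from reach(h,d), deriv(d,b)

reach(c,a)
reach(c,b)
reach(c,f)
reach(c,j)
reach(d,a)
reach(d,b)
reach(d,i)
reach(d,j)
reach(e,a)
reach(e,b)
reach(e,d)
reach(e,i)
reach(e,j)
reach(h,a)
reach(h,b)
reach(h,d)
reach(h,e)
reach(h,i)
reach(h,j)
reach(i,a)
reach(i,b)
reach(i,j)
reach(j,a)
reach(j,b)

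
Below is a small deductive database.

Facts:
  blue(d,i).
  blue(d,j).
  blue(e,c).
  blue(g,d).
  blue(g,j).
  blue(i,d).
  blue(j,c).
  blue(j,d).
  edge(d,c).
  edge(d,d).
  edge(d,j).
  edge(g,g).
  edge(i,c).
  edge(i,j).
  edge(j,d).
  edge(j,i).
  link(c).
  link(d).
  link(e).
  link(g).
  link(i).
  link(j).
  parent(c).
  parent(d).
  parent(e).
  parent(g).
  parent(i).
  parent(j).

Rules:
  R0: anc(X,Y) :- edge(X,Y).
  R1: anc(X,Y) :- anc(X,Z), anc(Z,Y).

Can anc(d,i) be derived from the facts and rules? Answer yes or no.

yes

round 1: derive anc(d,c) via R0 from edge(d,c)
round 1: derive anc(d,d) via R0 from edge(d,d)
round 1: derive anc(d,j) via R0 from edge(d,j)
round 1: derive anc(g,g) via R0 from edge(g,g)
round 1: derive anc(i,c) via R0 from edge(i,c)
round 1: derive anc(i,j) via R0 from edge(i,j)
round 1: derive anc(j,d) via R0 from edge(j,d)
round 1: derive anc(j,i) via R0 from edge(j,i)
round 2: derive anc(d,i) via R1 from anc(d,j), anc(j,i)
round 2: derive anc(i,d) via R1 from anc(i,j), anc(j,d)
round 2: derive anc(i,i) via R1 from anc(i,j), anc(j,i)
round 2: derive anc(j,c) via R1 from anc(j,d), anc(d,c)
round 2: derive anc(j,j) via R1 from anc(j,d), anc(d,j)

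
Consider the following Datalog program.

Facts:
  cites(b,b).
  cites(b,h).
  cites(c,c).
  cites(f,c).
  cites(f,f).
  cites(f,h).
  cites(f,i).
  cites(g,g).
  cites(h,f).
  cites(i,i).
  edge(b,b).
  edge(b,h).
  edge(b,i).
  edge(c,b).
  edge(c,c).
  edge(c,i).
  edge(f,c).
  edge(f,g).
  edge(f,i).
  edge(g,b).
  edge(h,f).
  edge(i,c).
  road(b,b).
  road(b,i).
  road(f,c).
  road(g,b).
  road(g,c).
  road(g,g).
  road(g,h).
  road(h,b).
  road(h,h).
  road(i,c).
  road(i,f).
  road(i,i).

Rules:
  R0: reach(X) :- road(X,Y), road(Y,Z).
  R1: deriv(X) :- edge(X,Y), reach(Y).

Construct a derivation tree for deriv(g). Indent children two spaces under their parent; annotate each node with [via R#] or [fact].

deriv(g)  [via R1]
  edge(g,b)  [fact]
  reach(b)  [via R0]
    road(b,b)  [fact]
    road(b,b)  [fact]

round 1: derive reach(b) via R0 from road(b,b), road(b,b)
round 1: derive reach(g) via R0 from road(g,b), road(b,b)
round 1: derive reach(h) via R0 from road(h,b), road(b,b)
round 1: derive reach(i) via R0 from road(i,f), road(f,c)
round 2: derive deriv(b) via R1 from edge(b,b), reach(b)
round 2: derive deriv(c) via R1 from edge(c,b), reach(b)
round 2: derive deriv(f) via R1 from edge(f,g), reach(g)
round 2: derive deriv(g) via R1 from edge(g,b), reach(b)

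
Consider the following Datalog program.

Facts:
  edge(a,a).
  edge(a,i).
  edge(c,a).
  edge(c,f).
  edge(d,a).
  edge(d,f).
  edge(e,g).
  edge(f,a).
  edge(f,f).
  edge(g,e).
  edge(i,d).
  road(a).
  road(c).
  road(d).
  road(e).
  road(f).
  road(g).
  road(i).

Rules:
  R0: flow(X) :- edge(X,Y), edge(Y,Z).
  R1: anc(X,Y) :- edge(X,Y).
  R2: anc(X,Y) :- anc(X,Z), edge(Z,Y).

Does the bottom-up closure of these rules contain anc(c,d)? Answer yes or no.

round 1: derive anc(a,a) via R1 from edge(a,a)
round 1: derive anc(a,i) via R1 from edge(a,i)
round 1: derive anc(c,a) via R1 from edge(c,a)
round 1: derive anc(c,f) via R1 from edge(c,f)
round 1: derive anc(d,a) via R1 from edge(d,a)
round 1: derive anc(d,f) via R1 from edge(d,f)
round 1: derive anc(e,g) via R1 from edge(e,g)
round 1: derive anc(f,a) via R1 from edge(f,a)
round 1: derive anc(f,f) via R1 from edge(f,f)
round 1: derive anc(g,e) via R1 from edge(g,e)
round 1: derive anc(i,d) via R1 from edge(i,d)
round 2: derive anc(a,d) via R2 from anc(a,i), edge(i,d)
round 2: derive anc(c,i) via R2 from anc(c,a), edge(a,i)
round 2: derive anc(d,i) via R2 from anc(d,a), edge(a,i)
round 2: derive anc(e,e) via R2 from anc(e,g), edge(g,e)
round 2: derive anc(f,i) via R2 from anc(f,a), edge(a,i)
round 2: derive anc(g,g) via R2 from anc(g,e), edge(e,g)
round 2: derive anc(i,a) via R2 from anc(i,d), edge(d,a)
round 2: derive anc(i,f) via R2 from anc(i,d), edge(d,f)
round 3: derive anc(a,f) via R2 from anc(a,d), edge(d,f)
round 3: derive anc(c,d) via R2 from anc(c,i), edge(i,d)
round 3: derive anc(d,d) via R2 from anc(d,i), edge(i,d)
round 3: derive anc(f,d) via R2 from anc(f,i), edge(i,d)
round 3: derive anc(i,i) via R2 from anc(i,a), edge(a,i)

yes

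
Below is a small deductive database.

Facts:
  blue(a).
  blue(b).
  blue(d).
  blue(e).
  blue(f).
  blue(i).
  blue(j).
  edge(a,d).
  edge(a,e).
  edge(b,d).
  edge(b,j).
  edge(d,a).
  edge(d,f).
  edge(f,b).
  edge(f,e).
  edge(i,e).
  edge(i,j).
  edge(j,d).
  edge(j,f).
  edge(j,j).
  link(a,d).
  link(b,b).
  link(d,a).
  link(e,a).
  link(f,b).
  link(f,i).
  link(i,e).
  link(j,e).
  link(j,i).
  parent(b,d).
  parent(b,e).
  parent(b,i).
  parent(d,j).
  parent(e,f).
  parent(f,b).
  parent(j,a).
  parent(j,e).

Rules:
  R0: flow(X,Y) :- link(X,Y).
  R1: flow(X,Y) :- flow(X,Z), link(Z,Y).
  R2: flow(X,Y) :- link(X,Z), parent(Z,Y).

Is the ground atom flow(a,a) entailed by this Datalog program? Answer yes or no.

yes

round 1: derive flow(a,d) via R0 from link(a,d)
round 1: derive flow(b,b) via R0 from link(b,b)
round 1: derive flow(d,a) via R0 from link(d,a)
round 1: derive flow(e,a) via R0 from link(e,a)
round 1: derive flow(f,b) via R0 from link(f,b)
round 1: derive flow(f,i) via R0 from link(f,i)
round 1: derive flow(i,e) via R0 from link(i,e)
round 1: derive flow(j,e) via R0 from link(j,e)
round 1: derive flow(j,i) via R0 from link(j,i)
round 1: derive flow(a,j) via R2 from link(a,d), parent(d,j)
round 1: derive flow(b,d) via R2 from link(b,b), parent(b,d)
round 1: derive flow(b,e) via R2 from link(b,b), parent(b,e)
round 1: derive flow(b,i) via R2 from link(b,b), parent(b,i)
round 1: derive flow(f,d) via R2 from link(f,b), parent(b,d)
round 1: derive flow(f,e) via R2 from link(f,b), parent(b,e)
round 1: derive flow(i,f) via R2 from link(i,e), parent(e,f)
round 1: derive flow(j,f) via R2 from link(j,e), parent(e,f)
round 2: derive flow(a,a) via R1 from flow(a,d), link(d,a)
round 2: derive flow(a,e) via R1 from flow(a,j), link(j,e)
round 2: derive flow(a,i) via R1 from flow(a,j), link(j,i)
round 2: derive flow(b,a) via R1 from flow(b,d), link(d,a)
round 2: derive flow(d,d) via R1 from flow(d,a), link(a,d)
round 2: derive flow(e,d) via R1 from flow(e,a), link(a,d)
round 2: derive flow(f,a) via R1 from flow(f,d), link(d,a)
round 2: derive flow(i,a) via R1 from flow(i,e), link(e,a)
round 2: derive flow(i,b) via R1 from flow(i,f), link(f,b)
round 2: derive flow(i,i) via R1 from flow(i,f), link(f,i)
round 2: derive flow(j,a) via R1 from flow(j,e), link(e,a)
round 2: derive flow(j,b) via R1 from flow(j,f), link(f,b)
round 3: derive flow(i,d) via R1 from flow(i,a), link(a,d)
round 3: derive flow(j,d) via R1 from flow(j,a), link(a,d)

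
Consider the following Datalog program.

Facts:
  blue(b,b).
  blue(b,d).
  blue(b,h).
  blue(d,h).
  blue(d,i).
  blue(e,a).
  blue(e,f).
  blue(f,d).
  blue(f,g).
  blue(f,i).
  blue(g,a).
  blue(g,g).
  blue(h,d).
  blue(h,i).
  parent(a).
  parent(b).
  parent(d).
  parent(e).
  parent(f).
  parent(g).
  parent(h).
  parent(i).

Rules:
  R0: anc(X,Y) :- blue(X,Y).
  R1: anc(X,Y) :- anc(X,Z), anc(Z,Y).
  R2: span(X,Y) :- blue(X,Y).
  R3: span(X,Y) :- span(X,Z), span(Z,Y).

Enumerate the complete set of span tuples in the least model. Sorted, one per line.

span(b,b)
span(b,d)
span(b,h)
span(b,i)
span(d,d)
span(d,h)
span(d,i)
span(e,a)
span(e,d)
span(e,f)
span(e,g)
span(e,h)
span(e,i)
span(f,a)
span(f,d)
span(f,g)
span(f,h)
span(f,i)
span(g,a)
span(g,g)
span(h,d)
span(h,h)
span(h,i)

round 1: derive span(b,b) via R2 from blue(b,b)
round 1: derive span(b,d) via R2 from blue(b,d)
round 1: derive span(b,h) via R2 from blue(b,h)
round 1: derive span(d,h) via R2 from blue(d,h)
round 1: derive span(d,i) via R2 from blue(d,i)
round 1: derive span(e,a) via R2 from blue(e,a)
round 1: derive span(e,f) via R2 from blue(e,f)
round 1: derive span(f,d) via R2 from blue(f,d)
round 1: derive span(f,g) via R2 from blue(f,g)
round 1: derive span(f,i) via R2 from blue(f,i)
round 1: derive span(g,a) via R2 from blue(g,a)
round 1: derive span(g,g) via R2 from blue(g,g)
round 1: derive span(h,d) via R2 from blue(h,d)
round 1: derive span(h,i) via R2 from blue(h,i)
round 2: derive span(b,i) via R3 from span(b,d), span(d,i)
round 2: derive span(d,d) via R3 from span(d,h), span(h,d)
round 2: derive span(e,d) via R3 from span(e,f), span(f,d)
round 2: derive span(e,g) via R3 from span(e,f), span(f,g)
round 2: derive span(e,i) via R3 from span(e,f), span(f,i)
round 2: derive span(f,a) via R3 from span(f,g), span(g,a)
round 2: derive span(f,h) via R3 from span(f,d), span(d,h)
round 2: derive span(h,h) via R3 from span(h,d), span(d,h)
round 3: derive span(e,h) via R3 from span(e,d), span(d,h)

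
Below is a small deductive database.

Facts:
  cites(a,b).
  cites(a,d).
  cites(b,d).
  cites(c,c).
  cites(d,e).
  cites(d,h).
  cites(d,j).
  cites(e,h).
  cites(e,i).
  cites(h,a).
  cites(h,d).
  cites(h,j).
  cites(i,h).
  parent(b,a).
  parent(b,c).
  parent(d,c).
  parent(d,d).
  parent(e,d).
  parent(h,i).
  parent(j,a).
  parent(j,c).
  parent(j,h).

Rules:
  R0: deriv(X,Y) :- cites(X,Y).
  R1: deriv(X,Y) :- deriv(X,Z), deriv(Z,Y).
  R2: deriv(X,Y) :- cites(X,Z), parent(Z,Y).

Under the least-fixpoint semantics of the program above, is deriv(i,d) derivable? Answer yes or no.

round 1: derive deriv(a,b) via R0 from cites(a,b)
round 1: derive deriv(a,d) via R0 from cites(a,d)
round 1: derive deriv(b,d) via R0 from cites(b,d)
round 1: derive deriv(c,c) via R0 from cites(c,c)
round 1: derive deriv(d,e) via R0 from cites(d,e)
round 1: derive deriv(d,h) via R0 from cites(d,h)
round 1: derive deriv(d,j) via R0 from cites(d,j)
round 1: derive deriv(e,h) via R0 from cites(e,h)
round 1: derive deriv(e,i) via R0 from cites(e,i)
round 1: derive deriv(h,a) via R0 from cites(h,a)
round 1: derive deriv(h,d) via R0 from cites(h,d)
round 1: derive deriv(h,j) via R0 from cites(h,j)
round 1: derive deriv(i,h) via R0 from cites(i,h)
round 1: derive deriv(a,a) via R2 from cites(a,b), parent(b,a)
round 1: derive deriv(a,c) via R2 from cites(a,b), parent(b,c)
round 1: derive deriv(b,c) via R2 from cites(b,d), parent(d,c)
round 1: derive deriv(d,a) via R2 from cites(d,j), parent(j,a)
round 1: derive deriv(d,c) via R2 from cites(d,j), parent(j,c)
round 1: derive deriv(d,d) via R2 from cites(d,e), parent(e,d)
round 1: derive deriv(d,i) via R2 from cites(d,h), parent(h,i)
round 1: derive deriv(h,c) via R2 from cites(h,d), parent(d,c)
round 1: derive deriv(h,h) via R2 from cites(h,j), parent(j,h)
round 1: derive deriv(i,i) via R2 from cites(i,h), parent(h,i)
round 2: derive deriv(a,e) via R1 from deriv(a,d), deriv(d,e)
round 2: derive deriv(a,h) via R1 from deriv(a,d), deriv(d,h)
round 2: derive deriv(a,i) via R1 from deriv(a,d), deriv(d,i)
round 2: derive deriv(a,j) via R1 from deriv(a,d), deriv(d,j)
round 2: derive deriv(b,a) via R1 from deriv(b,d), deriv(d,a)
round 2: derive deriv(b,e) via R1 from deriv(b,d), deriv(d,e)
round 2: derive deriv(b,h) via R1 from deriv(b,d), deriv(d,h)
round 2: derive deriv(b,i) via R1 from deriv(b,d), deriv(d,i)
round 2: derive deriv(b,j) via R1 from deriv(b,d), deriv(d,j)
round 2: derive deriv(d,b) via R1 from deriv(d,a), deriv(a,b)
round 2: derive deriv(e,a) via R1 from deriv(e,h), deriv(h,a)
round 2: derive deriv(e,c) via R1 from deriv(e,h), deriv(h,c)
round 2: derive deriv(e,d) via R1 from deriv(e,h), deriv(h,d)
round 2: derive deriv(e,j) via R1 from deriv(e,h), deriv(h,j)
round 2: derive deriv(h,b) via R1 from deriv(h,a), deriv(a,b)
round 2: derive deriv(h,e) via R1 from deriv(h,d), deriv(d,e)
round 2: derive deriv(h,i) via R1 from deriv(h,d), deriv(d,i)
round 2: derive deriv(i,a) via R1 from deriv(i,h), deriv(h,a)
round 2: derive deriv(i,c) via R1 from deriv(i,h), deriv(h,c)
round 2: derive deriv(i,d) via R1 from deriv(i,h), deriv(h,d)
round 2: derive deriv(i,j) via R1 from deriv(i,h), deriv(h,j)
round 3: derive deriv(b,b) via R1 from deriv(b,a), deriv(a,b)
round 3: derive deriv(e,b) via R1 from deriv(e,a), deriv(a,b)
round 3: derive deriv(e,e) via R1 from deriv(e,a), deriv(a,e)
round 3: derive deriv(i,b) via R1 from deriv(i,a), deriv(a,b)
round 3: derive deriv(i,e) via R1 from deriv(i,a), deriv(a,e)

yes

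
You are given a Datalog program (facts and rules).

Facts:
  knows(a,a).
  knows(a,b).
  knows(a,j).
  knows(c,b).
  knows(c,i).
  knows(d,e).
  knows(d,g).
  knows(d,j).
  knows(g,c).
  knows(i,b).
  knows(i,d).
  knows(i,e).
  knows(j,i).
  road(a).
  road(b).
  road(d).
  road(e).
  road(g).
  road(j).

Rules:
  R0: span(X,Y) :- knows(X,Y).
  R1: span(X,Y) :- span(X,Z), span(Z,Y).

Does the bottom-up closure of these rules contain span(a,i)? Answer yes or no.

round 1: derive span(a,a) via R0 from knows(a,a)
round 1: derive span(a,b) via R0 from knows(a,b)
round 1: derive span(a,j) via R0 from knows(a,j)
round 1: derive span(c,b) via R0 from knows(c,b)
round 1: derive span(c,i) via R0 from knows(c,i)
round 1: derive span(d,e) via R0 from knows(d,e)
round 1: derive span(d,g) via R0 from knows(d,g)
round 1: derive span(d,j) via R0 from knows(d,j)
round 1: derive span(g,c) via R0 from knows(g,c)
round 1: derive span(i,b) via R0 from knows(i,b)
round 1: derive span(i,d) via R0 from knows(i,d)
round 1: derive span(i,e) via R0 from knows(i,e)
round 1: derive span(j,i) via R0 from knows(j,i)
round 2: derive span(a,i) via R1 from span(a,j), span(j,i)
round 2: derive span(c,d) via R1 from span(c,i), span(i,d)
round 2: derive span(c,e) via R1 from span(c,i), span(i,e)
round 2: derive span(d,c) via R1 from span(d,g), span(g,c)
round 2: derive span(d,i) via R1 from span(d,j), span(j,i)
round 2: derive span(g,b) via R1 from span(g,c), span(c,b)
round 2: derive span(g,i) via R1 from span(g,c), span(c,i)
round 2: derive span(i,g) via R1 from span(i,d), span(d,g)
round 2: derive span(i,j) via R1 from span(i,d), span(d,j)
round 2: derive span(j,b) via R1 from span(j,i), span(i,b)
round 2: derive span(j,d) via R1 from span(j,i), span(i,d)
round 2: derive span(j,e) via R1 from span(j,i), span(i,e)
round 3: derive span(a,d) via R1 from span(a,i), span(i,d)
round 3: derive span(a,e) via R1 from span(a,i), span(i,e)
round 3: derive span(a,g) via R1 from span(a,i), span(i,g)
round 3: derive span(c,c) via R1 from span(c,d), span(d,c)
round 3: derive span(c,g) via R1 from span(c,d), span(d,g)
round 3: derive span(c,j) via R1 from span(c,d), span(d,j)
round 3: derive span(d,b) via R1 from span(d,c), span(c,b)
round 3: derive span(d,d) via R1 from span(d,c), span(c,d)
round 3: derive span(g,d) via R1 from span(g,c), span(c,d)
round 3: derive span(g,e) via R1 from span(g,c), span(c,e)
round 3: derive span(g,g) via R1 from span(g,i), span(i,g)
round 3: derive span(g,j) via R1 from span(g,i), span(i,j)
round 3: derive span(i,c) via R1 from span(i,d), span(d,c)
round 3: derive span(i,i) via R1 from span(i,d), span(d,i)
round 3: derive span(j,c) via R1 from span(j,d), span(d,c)
round 3: derive span(j,g) via R1 from span(j,d), span(d,g)
round 3: derive span(j,j) via R1 from span(j,d), span(d,j)
round 4: derive span(a,c) via R1 from span(a,d), span(d,c)

yes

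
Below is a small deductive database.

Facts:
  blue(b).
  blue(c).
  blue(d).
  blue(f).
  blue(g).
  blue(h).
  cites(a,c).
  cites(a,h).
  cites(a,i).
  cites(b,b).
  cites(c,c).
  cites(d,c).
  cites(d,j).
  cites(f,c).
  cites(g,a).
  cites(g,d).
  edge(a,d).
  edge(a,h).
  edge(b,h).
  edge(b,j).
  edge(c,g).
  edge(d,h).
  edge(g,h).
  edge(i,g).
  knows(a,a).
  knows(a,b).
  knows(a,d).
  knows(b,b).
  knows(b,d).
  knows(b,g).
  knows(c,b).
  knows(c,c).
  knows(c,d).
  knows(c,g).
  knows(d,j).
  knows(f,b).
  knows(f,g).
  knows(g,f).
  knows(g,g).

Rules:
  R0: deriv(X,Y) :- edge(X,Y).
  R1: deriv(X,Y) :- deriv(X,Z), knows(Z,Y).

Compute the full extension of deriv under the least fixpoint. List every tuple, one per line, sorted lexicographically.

round 1: derive deriv(a,d) via R0 from edge(a,d)
round 1: derive deriv(a,h) via R0 from edge(a,h)
round 1: derive deriv(b,h) via R0 from edge(b,h)
round 1: derive deriv(b,j) via R0 from edge(b,j)
round 1: derive deriv(c,g) via R0 from edge(c,g)
round 1: derive deriv(d,h) via R0 from edge(d,h)
round 1: derive deriv(g,h) via R0 from edge(g,h)
round 1: derive deriv(i,g) via R0 from edge(i,g)
round 2: derive deriv(a,j) via R1 from deriv(a,d), knows(d,j)
round 2: derive deriv(c,f) via R1 from deriv(c,g), knows(g,f)
round 2: derive deriv(i,f) via R1 from deriv(i,g), knows(g,f)
round 3: derive deriv(c,b) via R1 from deriv(c,f), knows(f,b)
round 3: derive deriv(i,b) via R1 from deriv(i,f), knows(f,b)
round 4: derive deriv(c,d) via R1 from deriv(c,b), knows(b,d)
round 4: derive deriv(i,d) via R1 from deriv(i,b), knows(b,d)
round 5: derive deriv(c,j) via R1 from deriv(c,d), knows(d,j)
round 5: derive deriv(i,j) via R1 from deriv(i,d), knows(d,j)

deriv(a,d)
deriv(a,h)
deriv(a,j)
deriv(b,h)
deriv(b,j)
deriv(c,b)
deriv(c,d)
deriv(c,f)
deriv(c,g)
deriv(c,j)
deriv(d,h)
deriv(g,h)
deriv(i,b)
deriv(i,d)
deriv(i,f)
deriv(i,g)
deriv(i,j)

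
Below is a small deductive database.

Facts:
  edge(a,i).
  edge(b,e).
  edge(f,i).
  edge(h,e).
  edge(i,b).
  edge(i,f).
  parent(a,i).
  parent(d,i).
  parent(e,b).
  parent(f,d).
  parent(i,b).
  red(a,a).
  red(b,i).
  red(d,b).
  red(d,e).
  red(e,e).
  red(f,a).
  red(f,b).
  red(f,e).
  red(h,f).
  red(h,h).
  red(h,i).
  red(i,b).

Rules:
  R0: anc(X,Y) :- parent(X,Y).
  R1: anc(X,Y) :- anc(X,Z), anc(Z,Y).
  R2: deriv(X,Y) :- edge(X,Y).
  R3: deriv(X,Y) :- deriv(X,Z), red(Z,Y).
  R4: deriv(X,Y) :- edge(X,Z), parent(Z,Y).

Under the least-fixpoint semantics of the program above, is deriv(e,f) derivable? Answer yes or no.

no

round 1: derive deriv(a,i) via R2 from edge(a,i)
round 1: derive deriv(b,e) via R2 from edge(b,e)
round 1: derive deriv(f,i) via R2 from edge(f,i)
round 1: derive deriv(h,e) via R2 from edge(h,e)
round 1: derive deriv(i,b) via R2 from edge(i,b)
round 1: derive deriv(i,f) via R2 from edge(i,f)
round 1: derive deriv(a,b) via R4 from edge(a,i), parent(i,b)
round 1: derive deriv(b,b) via R4 from edge(b,e), parent(e,b)
round 1: derive deriv(f,b) via R4 from edge(f,i), parent(i,b)
round 1: derive deriv(h,b) via R4 from edge(h,e), parent(e,b)
round 1: derive deriv(i,d) via R4 from edge(i,f), parent(f,d)
round 2: derive deriv(b,i) via R3 from deriv(b,b), red(b,i)
round 2: derive deriv(h,i) via R3 from deriv(h,b), red(b,i)
round 2: derive deriv(i,a) via R3 from deriv(i,f), red(f,a)
round 2: derive deriv(i,e) via R3 from deriv(i,d), red(d,e)
round 2: derive deriv(i,i) via R3 from deriv(i,b), red(b,i)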